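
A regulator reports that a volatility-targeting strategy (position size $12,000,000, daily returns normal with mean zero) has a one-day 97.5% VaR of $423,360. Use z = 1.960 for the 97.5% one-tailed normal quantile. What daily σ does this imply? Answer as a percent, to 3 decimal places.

VaR as a fraction: $423,360 / $12,000,000 = 3.528%.
σ = VaR / z = 3.528% / 1.960 = 1.800%.

1.800%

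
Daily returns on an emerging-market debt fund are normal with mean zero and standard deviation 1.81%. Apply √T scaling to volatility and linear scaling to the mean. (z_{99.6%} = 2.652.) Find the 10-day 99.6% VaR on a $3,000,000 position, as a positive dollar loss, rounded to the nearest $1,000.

σ_{10d} = 1.81% × √10 = 5.724%.
VaR = 2.652 × 5.724% = 15.180%.
On $3,000,000: 0.15180 × $3,000,000 = $455,400.

$455,000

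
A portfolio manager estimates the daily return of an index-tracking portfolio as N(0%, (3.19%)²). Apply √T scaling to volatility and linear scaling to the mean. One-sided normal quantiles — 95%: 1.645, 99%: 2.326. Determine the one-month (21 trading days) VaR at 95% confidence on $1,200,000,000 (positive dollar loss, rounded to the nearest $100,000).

$288,600,000

σ_{21d} = 3.19% × √21 = 14.618%.
VaR = 1.645 × 14.618% = 24.047%.
On $1,200,000,000: 0.24047 × $1,200,000,000 = $288,564,000.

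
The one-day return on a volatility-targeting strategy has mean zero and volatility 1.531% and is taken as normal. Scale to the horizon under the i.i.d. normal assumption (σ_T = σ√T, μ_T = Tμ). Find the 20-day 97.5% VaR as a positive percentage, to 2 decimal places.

At 97.5%, z = 1.960.
σ_{20d} = 1.531% × √20 = 6.847%.
VaR = 1.960 × 6.847% = 13.420%.

13.42%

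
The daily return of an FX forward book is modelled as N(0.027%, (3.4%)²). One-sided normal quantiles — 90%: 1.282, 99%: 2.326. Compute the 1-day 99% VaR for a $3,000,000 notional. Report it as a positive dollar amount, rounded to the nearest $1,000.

$236,000

VaR = −μ + z·σ = −(0.027%) + 2.326 × 3.4% = 7.881%.
On $3,000,000: 0.07881 × $3,000,000 = $236,430.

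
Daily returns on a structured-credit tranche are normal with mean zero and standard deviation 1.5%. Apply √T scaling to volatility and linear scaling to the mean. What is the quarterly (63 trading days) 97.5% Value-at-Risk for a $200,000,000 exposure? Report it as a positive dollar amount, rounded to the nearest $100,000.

At 97.5%, z = 1.960.
σ_{63d} = 1.5% × √63 = 11.906%.
VaR = 1.960 × 11.906% = 23.336%.
On $200,000,000: 0.23336 × $200,000,000 = $46,672,000.

$46,700,000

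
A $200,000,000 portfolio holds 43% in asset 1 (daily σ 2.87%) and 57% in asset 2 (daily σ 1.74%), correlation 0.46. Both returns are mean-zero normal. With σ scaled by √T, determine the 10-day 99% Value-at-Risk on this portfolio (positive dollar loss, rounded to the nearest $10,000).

$28,040,000

σ_p = √(0.43²·2.87² + 0.57²·1.74² + 2·0.46·0.43·0.57·2.87·1.74) = 1.906%.
σ_{10d} = 1.906% × √10 = 6.027%.
z(99%) = 2.326.
VaR = 2.326 × 6.027% = 14.019%; on $200,000,000 that is $28,038,000.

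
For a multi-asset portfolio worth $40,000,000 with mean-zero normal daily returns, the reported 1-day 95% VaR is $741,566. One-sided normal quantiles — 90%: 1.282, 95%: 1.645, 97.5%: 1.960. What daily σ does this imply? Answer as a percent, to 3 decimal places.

1.127%

VaR as a fraction: $741,566 / $40,000,000 = 1.854%.
σ = VaR / z = 1.854% / 1.645 = 1.127%.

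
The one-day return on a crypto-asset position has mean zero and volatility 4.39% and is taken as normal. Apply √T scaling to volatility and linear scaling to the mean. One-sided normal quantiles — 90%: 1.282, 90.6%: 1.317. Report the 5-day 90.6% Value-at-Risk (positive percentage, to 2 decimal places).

σ_{5d} = 4.39% × √5 = 9.816%.
VaR = 1.317 × 9.816% = 12.928%.

12.93%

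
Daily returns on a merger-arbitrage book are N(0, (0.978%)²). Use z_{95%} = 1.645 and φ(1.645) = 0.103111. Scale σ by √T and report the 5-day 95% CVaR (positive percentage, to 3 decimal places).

4.510%

σ_{5d} = 0.978% × √5 = 2.187%.
ES multiplier = φ(z)/(1−α) = 0.103111/0.05 = 2.062.
ES = 2.187% × 2.062 = 4.510%.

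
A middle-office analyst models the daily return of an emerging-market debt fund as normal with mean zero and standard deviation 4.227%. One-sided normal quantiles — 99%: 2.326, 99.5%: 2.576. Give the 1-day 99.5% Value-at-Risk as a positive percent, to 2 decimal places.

10.89%

VaR = z·σ = 2.576 × 4.227% = 10.889%.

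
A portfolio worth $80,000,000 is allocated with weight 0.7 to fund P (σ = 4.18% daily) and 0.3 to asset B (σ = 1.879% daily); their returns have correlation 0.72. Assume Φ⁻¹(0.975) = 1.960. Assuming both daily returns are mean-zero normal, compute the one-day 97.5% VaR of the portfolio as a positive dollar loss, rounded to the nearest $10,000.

$5,260,000

σ_p² = 0.7²·4.18² + 0.3²·1.879² + 2·0.72·0.7·0.3·4.18·1.879 = 11.2543 (%²).
σ_p = √11.2543 = 3.355%.
VaR = 1.960 × 3.355% = 6.576%; on $80,000,000 that is $5,260,800.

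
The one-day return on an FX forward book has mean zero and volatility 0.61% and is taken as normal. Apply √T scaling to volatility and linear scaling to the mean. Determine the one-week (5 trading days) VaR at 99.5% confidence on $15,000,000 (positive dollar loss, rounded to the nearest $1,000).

$527,000

At 99.5%, z = 2.576.
σ_{5d} = 0.61% × √5 = 1.364%.
VaR = 2.576 × 1.364% = 3.514%.
On $15,000,000: 0.03514 × $15,000,000 = $527,100.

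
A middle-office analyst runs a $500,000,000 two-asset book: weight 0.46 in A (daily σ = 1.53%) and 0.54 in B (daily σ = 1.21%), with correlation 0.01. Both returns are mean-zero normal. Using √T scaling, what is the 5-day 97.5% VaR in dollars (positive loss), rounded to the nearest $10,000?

$21,150,000

σ_p = √(0.46²·1.53² + 0.54²·1.21² + 2·0.01·0.46·0.54·1.53·1.21) = 0.965%.
σ_{5d} = 0.965% × √5 = 2.158%.
z(97.5%) = 1.960.
VaR = 1.960 × 2.158% = 4.230%; on $500,000,000 that is $21,150,000.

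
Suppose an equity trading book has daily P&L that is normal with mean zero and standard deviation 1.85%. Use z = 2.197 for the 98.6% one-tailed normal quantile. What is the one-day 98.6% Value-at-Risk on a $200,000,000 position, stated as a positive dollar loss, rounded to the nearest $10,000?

$8,130,000

VaR = z·σ = 2.197 × 1.85% = 4.064%.
On $200,000,000: 0.04064 × $200,000,000 = $8,128,000.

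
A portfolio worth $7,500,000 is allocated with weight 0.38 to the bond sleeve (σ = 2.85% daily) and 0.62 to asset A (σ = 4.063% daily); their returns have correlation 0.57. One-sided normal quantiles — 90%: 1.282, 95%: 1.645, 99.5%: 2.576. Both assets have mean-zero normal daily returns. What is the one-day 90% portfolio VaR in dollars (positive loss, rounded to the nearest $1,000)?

σ_p² = 0.38²·2.85² + 0.62²·4.063² + 2·0.57·0.38·0.62·2.85·4.063 = 10.6286 (%²).
σ_p = √10.6286 = 3.260%.
VaR = 1.282 × 3.260% = 4.179%; on $7,500,000 that is $313,425.

$313,000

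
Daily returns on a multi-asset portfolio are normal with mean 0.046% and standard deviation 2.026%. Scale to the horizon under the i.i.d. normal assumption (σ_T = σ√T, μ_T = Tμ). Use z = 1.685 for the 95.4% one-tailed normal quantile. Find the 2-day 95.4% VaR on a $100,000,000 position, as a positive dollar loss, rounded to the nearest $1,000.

$4,736,000

σ_{2d} = 2.026% × √2 = 2.865%; μ_{2d} = 2 × 0.046% = 0.092%.
VaR = −(0.092%) + 1.685 × 2.865% = 4.736%.
On $100,000,000: 0.04736 × $100,000,000 = $4,736,000.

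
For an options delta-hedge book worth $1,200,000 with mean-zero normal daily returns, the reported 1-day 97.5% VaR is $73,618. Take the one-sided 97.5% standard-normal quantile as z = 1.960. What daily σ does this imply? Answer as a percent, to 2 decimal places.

3.13%

VaR as a fraction: $73,618 / $1,200,000 = 6.135%.
σ = VaR / z = 6.135% / 1.960 = 3.130%.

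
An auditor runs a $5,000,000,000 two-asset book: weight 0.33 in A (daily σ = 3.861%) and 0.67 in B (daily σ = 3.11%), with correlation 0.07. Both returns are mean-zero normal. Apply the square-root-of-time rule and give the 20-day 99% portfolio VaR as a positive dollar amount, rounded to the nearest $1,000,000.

$1,309,000,000

σ_p = √(0.33²·3.861² + 0.67²·3.11² + 2·0.07·0.33·0.67·3.861·3.11) = 2.517%.
σ_{20d} = 2.517% × √20 = 11.256%.
z(99%) = 2.326.
VaR = 2.326 × 11.256% = 26.181%; on $5,000,000,000 that is $1,309,050,000.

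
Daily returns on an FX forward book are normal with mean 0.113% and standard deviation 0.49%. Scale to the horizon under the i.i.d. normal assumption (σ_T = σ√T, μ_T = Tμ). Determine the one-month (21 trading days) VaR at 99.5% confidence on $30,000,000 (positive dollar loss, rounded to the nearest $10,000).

$1,020,000

At 99.5%, z = 2.576.
σ_{21d} = 0.49% × √21 = 2.245%; μ_{21d} = 21 × 0.113% = 2.373%.
VaR = −(2.373%) + 2.576 × 2.245% = 3.410%.
On $30,000,000: 0.03410 × $30,000,000 = $1,023,000.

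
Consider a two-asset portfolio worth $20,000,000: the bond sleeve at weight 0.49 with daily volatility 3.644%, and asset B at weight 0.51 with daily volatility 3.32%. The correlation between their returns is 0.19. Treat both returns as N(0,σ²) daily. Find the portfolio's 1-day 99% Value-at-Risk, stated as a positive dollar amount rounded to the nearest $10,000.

σ_p² = 0.49²·3.644² + 0.51²·3.32² + 2·0.19·0.49·0.51·3.644·3.32 = 7.2040 (%²).
σ_p = √7.2040 = 2.684%.
At 99%, z = 2.326.
VaR = 2.326 × 2.684% = 6.243%; on $20,000,000 that is $1,248,600.

$1,250,000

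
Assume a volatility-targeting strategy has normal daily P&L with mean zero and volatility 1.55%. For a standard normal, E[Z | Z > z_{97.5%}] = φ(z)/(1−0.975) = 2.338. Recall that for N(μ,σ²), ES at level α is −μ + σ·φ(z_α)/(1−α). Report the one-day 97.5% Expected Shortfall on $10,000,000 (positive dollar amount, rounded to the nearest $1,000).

$362,000

ES = 1.55% × 2.338 = 3.624%.
On $10,000,000: 0.03624 × $10,000,000 = $362,400.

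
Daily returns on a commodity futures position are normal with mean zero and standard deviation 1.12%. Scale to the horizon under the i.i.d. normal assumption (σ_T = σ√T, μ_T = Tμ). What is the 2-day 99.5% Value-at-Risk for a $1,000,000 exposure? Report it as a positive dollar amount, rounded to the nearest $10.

At 99.5%, z = 2.576.
σ_{2d} = 1.12% × √2 = 1.584%.
VaR = 2.576 × 1.584% = 4.080%.
On $1,000,000: 0.04080 × $1,000,000 = $40,800.

$40,800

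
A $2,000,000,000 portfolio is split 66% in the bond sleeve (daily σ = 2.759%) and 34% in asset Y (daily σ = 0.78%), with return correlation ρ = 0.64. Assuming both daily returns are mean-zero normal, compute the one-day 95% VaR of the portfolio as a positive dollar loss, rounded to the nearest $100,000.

σ_p² = 0.66²·2.759² + 0.34²·0.78² + 2·0.64·0.66·0.34·2.759·0.78 = 4.0043 (%²).
σ_p = √4.0043 = 2.001%.
At 95%, z = 1.645.
VaR = 1.645 × 2.001% = 3.292%; on $2,000,000,000 that is $65,840,000.

$65,800,000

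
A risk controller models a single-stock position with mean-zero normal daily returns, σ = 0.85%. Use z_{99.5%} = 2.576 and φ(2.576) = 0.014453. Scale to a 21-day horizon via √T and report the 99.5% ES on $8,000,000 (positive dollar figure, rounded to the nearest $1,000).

σ_{21d} = 0.85% × √21 = 3.895%.
ES multiplier = φ(z)/(1−α) = 0.014453/0.005 = 2.891.
ES = 3.895% × 2.891 = 11.260%; on $8,000,000: $900,800.

$901,000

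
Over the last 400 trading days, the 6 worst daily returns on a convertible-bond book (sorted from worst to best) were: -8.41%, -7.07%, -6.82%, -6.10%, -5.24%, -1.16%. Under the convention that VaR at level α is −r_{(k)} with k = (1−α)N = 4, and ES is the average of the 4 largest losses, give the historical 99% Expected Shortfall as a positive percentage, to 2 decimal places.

The 4 worst returns sum to -28.40%.
ES = −(-28.40%) / 4 = 7.1% ≈ 7.10%.

7.10%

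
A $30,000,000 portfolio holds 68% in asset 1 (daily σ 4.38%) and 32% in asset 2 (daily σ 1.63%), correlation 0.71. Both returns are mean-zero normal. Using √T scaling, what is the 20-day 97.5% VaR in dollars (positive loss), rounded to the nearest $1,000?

σ_p = √(0.68²·4.38² + 0.32²·1.63² + 2·0.71·0.68·0.32·4.38·1.63) = 3.369%.
σ_{20d} = 3.369% × √20 = 15.067%.
z(97.5%) = 1.960.
VaR = 1.960 × 15.067% = 29.531%; on $30,000,000 that is $8,859,300.

$8,859,000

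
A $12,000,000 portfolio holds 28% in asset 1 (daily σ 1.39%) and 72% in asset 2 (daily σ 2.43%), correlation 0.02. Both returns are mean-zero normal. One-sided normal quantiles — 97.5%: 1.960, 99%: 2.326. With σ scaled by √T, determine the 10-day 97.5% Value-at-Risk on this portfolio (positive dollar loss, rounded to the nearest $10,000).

σ_p = √(0.28²·1.39² + 0.72²·2.43² + 2·0.02·0.28·0.72·1.39·2.43) = 1.800%.
σ_{10d} = 1.800% × √10 = 5.692%.
VaR = 1.960 × 5.692% = 11.156%; on $12,000,000 that is $1,338,720.

$1,340,000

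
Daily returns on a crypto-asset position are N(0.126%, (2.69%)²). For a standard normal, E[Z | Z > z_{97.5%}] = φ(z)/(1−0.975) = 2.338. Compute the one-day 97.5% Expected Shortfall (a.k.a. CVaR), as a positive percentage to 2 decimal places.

6.16%

ES = −(0.126%) + 2.69% × 2.338 = 6.163%.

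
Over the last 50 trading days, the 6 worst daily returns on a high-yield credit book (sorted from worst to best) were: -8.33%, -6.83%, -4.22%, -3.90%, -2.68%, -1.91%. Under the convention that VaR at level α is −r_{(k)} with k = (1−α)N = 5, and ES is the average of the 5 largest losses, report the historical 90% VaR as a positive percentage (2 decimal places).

k = 5; the 5th lowest return is -2.68%, so VaR = 2.68%.

2.68%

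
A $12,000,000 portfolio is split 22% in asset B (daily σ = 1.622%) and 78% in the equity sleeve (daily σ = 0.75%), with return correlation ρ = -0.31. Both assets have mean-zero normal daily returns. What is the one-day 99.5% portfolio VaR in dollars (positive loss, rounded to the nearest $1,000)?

σ_p² = 0.22²·1.622² + 0.78²·0.75² + 2·-0.31·0.22·0.78·1.622·0.75 = 0.3401 (%²).
σ_p = √0.3401 = 0.583%.
At 99.5%, z = 2.576.
VaR = 2.576 × 0.583% = 1.502%; on $12,000,000 that is $180,240.

$180,000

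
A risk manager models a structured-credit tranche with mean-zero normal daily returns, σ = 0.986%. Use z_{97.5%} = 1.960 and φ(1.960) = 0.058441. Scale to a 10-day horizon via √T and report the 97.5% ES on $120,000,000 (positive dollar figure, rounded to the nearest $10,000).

$8,750,000

σ_{10d} = 0.986% × √10 = 3.118%.
ES multiplier = φ(z)/(1−α) = 0.058441/0.025 = 2.338.
ES = 3.118% × 2.338 = 7.290%; on $120,000,000: $8,748,000.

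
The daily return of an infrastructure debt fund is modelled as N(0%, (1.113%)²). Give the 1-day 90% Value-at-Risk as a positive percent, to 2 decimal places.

At 90% one-sided, z = 1.282.
VaR = z·σ = 1.282 × 1.113% = 1.427%.

1.43%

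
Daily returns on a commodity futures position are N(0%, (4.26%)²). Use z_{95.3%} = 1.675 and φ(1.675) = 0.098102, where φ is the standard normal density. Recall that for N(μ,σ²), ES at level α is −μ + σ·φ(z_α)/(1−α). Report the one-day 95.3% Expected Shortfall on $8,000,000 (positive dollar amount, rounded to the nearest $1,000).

$711,000

Tail multiplier: φ(z)/(1−α) = 0.098102 / 0.047 = 2.087.
ES = 4.26% × 2.087 = 8.891%.
On $8,000,000: 0.08891 × $8,000,000 = $711,280.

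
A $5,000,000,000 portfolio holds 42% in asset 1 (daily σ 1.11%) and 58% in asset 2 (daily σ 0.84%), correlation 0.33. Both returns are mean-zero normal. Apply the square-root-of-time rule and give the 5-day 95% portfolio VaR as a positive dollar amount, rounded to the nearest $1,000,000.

$143,000,000

σ_p = √(0.42²·1.11² + 0.58²·0.84² + 2·0.33·0.42·0.58·1.11·0.84) = 0.778%.
σ_{5d} = 0.778% × √5 = 1.740%.
z(95%) = 1.645.
VaR = 1.645 × 1.740% = 2.862%; on $5,000,000,000 that is $143,100,000.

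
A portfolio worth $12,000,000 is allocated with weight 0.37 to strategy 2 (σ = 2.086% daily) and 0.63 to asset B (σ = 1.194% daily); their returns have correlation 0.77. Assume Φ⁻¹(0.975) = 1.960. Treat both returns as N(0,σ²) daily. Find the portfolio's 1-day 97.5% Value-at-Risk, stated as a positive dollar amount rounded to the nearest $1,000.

σ_p² = 0.37²·2.086² + 0.63²·1.194² + 2·0.77·0.37·0.63·2.086·1.194 = 2.0556 (%²).
σ_p = √2.0556 = 1.434%.
VaR = 1.960 × 1.434% = 2.811%; on $12,000,000 that is $337,320.

$337,000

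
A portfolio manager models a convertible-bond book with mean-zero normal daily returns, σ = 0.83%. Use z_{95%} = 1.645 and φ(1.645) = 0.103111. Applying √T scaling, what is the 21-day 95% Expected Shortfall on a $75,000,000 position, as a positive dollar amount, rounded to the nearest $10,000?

$5,880,000

σ_{21d} = 0.83% × √21 = 3.804%.
ES multiplier = φ(z)/(1−α) = 0.103111/0.05 = 2.062.
ES = 3.804% × 2.062 = 7.844%; on $75,000,000: $5,883,000.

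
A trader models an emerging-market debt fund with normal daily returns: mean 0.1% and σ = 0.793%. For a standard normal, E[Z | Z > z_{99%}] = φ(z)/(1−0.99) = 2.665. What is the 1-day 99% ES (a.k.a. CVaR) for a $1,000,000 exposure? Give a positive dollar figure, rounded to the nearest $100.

ES = −(0.1%) + 0.793% × 2.665 = 2.013%.
On $1,000,000: 0.02013 × $1,000,000 = $20,130.

$20,100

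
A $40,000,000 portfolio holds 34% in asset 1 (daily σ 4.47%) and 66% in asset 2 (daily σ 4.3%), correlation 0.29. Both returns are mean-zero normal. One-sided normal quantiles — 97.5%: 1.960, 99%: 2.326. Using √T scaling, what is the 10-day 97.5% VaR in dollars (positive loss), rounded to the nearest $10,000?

$8,890,000

σ_p = √(0.34²·4.47² + 0.66²·4.3² + 2·0.29·0.34·0.66·4.47·4.3) = 3.587%.
σ_{10d} = 3.587% × √10 = 11.343%.
VaR = 1.960 × 11.343% = 22.232%; on $40,000,000 that is $8,892,800.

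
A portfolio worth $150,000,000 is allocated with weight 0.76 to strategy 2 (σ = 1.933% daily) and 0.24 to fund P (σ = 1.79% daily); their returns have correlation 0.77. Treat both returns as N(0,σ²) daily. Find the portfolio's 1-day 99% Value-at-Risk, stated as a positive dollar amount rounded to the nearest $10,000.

$6,350,000

σ_p² = 0.76²·1.933² + 0.24²·1.79² + 2·0.77·0.76·0.24·1.933·1.79 = 3.3147 (%²).
σ_p = √3.3147 = 1.821%.
At 99%, z = 2.326.
VaR = 2.326 × 1.821% = 4.236%; on $150,000,000 that is $6,354,000.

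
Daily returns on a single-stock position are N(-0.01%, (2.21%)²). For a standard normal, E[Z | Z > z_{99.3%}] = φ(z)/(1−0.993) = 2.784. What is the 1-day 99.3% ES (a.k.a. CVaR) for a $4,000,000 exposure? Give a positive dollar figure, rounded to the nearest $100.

ES = −(-0.01%) + 2.21% × 2.784 = 6.163%.
On $4,000,000: 0.06163 × $4,000,000 = $246,520.

$246,500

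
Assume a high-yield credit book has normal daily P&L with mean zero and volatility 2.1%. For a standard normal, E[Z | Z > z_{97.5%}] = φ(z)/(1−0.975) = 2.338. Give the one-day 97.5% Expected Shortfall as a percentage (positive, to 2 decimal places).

4.91%

ES = 2.1% × 2.338 = 4.910%.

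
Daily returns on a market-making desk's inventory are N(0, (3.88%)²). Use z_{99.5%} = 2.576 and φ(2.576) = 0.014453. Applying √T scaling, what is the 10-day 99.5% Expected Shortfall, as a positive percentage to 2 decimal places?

35.47%

σ_{10d} = 3.88% × √10 = 12.270%.
ES multiplier = φ(z)/(1−α) = 0.014453/0.005 = 2.891.
ES = 12.270% × 2.891 = 35.473%.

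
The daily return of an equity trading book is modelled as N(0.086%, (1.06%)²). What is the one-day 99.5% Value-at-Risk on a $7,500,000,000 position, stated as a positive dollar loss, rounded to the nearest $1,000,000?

$198,000,000

At 99.5% one-sided, z = 2.576.
VaR = −μ + z·σ = −(0.086%) + 2.576 × 1.06% = 2.645%.
On $7,500,000,000: 0.02645 × $7,500,000,000 = $198,375,000.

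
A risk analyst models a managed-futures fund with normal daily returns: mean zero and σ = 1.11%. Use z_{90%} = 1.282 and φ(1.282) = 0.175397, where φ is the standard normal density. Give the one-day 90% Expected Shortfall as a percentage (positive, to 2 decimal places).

Tail multiplier: φ(z)/(1−α) = 0.175397 / 0.1 = 1.754.
ES = 1.11% × 1.754 = 1.947%.

1.95%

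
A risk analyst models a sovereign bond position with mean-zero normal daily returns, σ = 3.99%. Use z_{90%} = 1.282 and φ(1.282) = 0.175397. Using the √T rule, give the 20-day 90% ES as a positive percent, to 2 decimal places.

σ_{20d} = 3.99% × √20 = 17.844%.
ES multiplier = φ(z)/(1−α) = 0.175397/0.1 = 1.754.
ES = 17.844% × 1.754 = 31.298%.

31.30%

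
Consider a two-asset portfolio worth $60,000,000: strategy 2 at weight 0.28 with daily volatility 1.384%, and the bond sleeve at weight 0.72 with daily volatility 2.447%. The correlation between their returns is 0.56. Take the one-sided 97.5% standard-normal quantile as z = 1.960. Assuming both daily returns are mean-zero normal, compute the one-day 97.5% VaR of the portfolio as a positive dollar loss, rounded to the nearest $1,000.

σ_p² = 0.28²·1.384² + 0.72²·2.447² + 2·0.56·0.28·0.72·1.384·2.447 = 4.0189 (%²).
σ_p = √4.0189 = 2.005%.
VaR = 1.960 × 2.005% = 3.930%; on $60,000,000 that is $2,358,000.

$2,358,000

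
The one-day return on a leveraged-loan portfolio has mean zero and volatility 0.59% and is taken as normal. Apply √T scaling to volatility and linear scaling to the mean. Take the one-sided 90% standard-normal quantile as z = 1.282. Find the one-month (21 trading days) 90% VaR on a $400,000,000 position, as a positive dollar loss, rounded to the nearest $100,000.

σ_{21d} = 0.59% × √21 = 2.704%.
VaR = 1.282 × 2.704% = 3.467%.
On $400,000,000: 0.03467 × $400,000,000 = $13,868,000.

$13,900,000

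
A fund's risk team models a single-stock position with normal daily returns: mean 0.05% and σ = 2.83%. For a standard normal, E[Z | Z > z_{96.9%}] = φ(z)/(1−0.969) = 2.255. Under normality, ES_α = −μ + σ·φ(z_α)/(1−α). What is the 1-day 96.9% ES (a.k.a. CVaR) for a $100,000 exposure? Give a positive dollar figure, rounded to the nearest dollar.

$6,332

ES = −(0.05%) + 2.83% × 2.255 = 6.332%.
On $100,000: 0.06332 × $100,000 = $6,332.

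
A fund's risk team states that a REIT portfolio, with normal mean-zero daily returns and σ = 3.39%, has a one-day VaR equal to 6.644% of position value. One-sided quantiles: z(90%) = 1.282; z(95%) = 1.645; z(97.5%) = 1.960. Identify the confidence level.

Implied z = VaR/σ = 6.644 / 3.39 = 1.960.
This matches z(97.5%) = 1.960.

97.5%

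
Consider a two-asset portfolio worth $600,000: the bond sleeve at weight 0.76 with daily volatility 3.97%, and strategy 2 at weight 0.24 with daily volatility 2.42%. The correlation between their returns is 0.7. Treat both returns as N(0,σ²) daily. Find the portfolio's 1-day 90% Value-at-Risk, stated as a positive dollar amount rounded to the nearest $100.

σ_p² = 0.76²·3.97² + 0.24²·2.42² + 2·0.7·0.76·0.24·3.97·2.42 = 11.8942 (%²).
σ_p = √11.8942 = 3.449%.
At 90%, z = 1.282.
VaR = 1.282 × 3.449% = 4.422%; on $600,000 that is $26,532.

$26,500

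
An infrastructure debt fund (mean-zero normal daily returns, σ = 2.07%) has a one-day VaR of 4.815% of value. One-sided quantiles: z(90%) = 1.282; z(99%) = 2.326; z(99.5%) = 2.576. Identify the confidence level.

99%

Implied z = VaR/σ = 4.815 / 2.07 = 2.326.
This matches z(99%) = 2.326.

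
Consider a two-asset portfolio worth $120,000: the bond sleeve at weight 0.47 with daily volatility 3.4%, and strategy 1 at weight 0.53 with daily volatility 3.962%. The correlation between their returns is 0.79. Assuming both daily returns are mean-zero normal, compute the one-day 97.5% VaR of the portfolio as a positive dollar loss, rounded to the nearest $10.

σ_p² = 0.47²·3.4² + 0.53²·3.962² + 2·0.79·0.47·0.53·3.4·3.962 = 12.2648 (%²).
σ_p = √12.2648 = 3.502%.
At 97.5%, z = 1.960.
VaR = 1.960 × 3.502% = 6.864%; on $120,000 that is $8,237.

$8,240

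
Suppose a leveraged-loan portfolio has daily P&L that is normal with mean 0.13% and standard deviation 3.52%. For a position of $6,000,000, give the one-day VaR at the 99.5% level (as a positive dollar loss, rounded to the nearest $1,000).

At 99.5% one-sided, z = 2.576.
VaR = −μ + z·σ = −(0.13%) + 2.576 × 3.52% = 8.938%.
On $6,000,000: 0.08938 × $6,000,000 = $536,280.

$536,000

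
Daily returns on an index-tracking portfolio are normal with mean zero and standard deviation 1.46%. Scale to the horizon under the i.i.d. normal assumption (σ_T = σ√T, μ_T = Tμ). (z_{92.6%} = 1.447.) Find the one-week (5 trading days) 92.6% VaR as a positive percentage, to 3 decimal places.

4.724%

σ_{5d} = 1.46% × √5 = 3.265%.
VaR = 1.447 × 3.265% = 4.724%.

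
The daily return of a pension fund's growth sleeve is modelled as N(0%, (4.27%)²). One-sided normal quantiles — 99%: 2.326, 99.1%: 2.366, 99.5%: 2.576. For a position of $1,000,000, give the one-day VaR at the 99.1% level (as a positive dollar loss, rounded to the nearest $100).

$101,000

VaR = z·σ = 2.366 × 4.27% = 10.103%.
On $1,000,000: 0.10103 × $1,000,000 = $101,030.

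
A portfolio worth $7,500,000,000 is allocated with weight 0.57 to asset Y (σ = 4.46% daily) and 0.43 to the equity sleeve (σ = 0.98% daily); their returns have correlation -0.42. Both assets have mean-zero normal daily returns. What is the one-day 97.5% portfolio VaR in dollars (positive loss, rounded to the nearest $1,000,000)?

$352,000,000

σ_p² = 0.57²·4.46² + 0.43²·0.98² + 2·-0.42·0.57·0.43·4.46·0.98 = 5.7405 (%²).
σ_p = √5.7405 = 2.396%.
At 97.5%, z = 1.960.
VaR = 1.960 × 2.396% = 4.696%; on $7,500,000,000 that is $352,200,000.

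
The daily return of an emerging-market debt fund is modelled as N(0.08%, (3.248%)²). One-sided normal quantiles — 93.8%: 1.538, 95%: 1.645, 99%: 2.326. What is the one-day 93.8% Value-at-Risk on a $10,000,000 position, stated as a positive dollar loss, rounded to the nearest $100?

VaR = −μ + z·σ = −(0.08%) + 1.538 × 3.248% = 4.915%.
On $10,000,000: 0.04915 × $10,000,000 = $491,500.

$491,500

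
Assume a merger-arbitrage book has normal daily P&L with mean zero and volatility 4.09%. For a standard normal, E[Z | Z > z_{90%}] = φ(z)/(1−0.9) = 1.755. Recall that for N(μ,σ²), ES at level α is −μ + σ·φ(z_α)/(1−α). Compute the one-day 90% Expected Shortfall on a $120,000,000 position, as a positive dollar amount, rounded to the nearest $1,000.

ES = 4.09% × 1.755 = 7.178%.
On $120,000,000: 0.07178 × $120,000,000 = $8,613,600.

$8,614,000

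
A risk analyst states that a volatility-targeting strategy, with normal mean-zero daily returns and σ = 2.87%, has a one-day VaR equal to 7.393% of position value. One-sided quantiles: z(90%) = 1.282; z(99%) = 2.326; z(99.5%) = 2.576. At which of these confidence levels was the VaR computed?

99.5%

Implied z = VaR/σ = 7.393 / 2.87 = 2.576.
This matches z(99.5%) = 2.576.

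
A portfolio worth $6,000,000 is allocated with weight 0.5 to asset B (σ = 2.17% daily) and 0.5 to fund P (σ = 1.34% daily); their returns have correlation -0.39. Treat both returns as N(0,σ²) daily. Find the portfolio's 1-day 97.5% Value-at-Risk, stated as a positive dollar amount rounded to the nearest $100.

σ_p² = 0.5²·2.17² + 0.5²·1.34² + 2·-0.39·0.5·0.5·2.17·1.34 = 1.0591 (%²).
σ_p = √1.0591 = 1.029%.
At 97.5%, z = 1.960.
VaR = 1.960 × 1.029% = 2.017%; on $6,000,000 that is $121,020.

$121,000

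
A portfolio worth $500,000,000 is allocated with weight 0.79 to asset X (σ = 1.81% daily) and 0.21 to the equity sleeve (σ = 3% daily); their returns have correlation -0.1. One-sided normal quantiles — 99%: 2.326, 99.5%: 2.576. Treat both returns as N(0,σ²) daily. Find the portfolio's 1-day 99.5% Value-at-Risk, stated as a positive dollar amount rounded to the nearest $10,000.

σ_p² = 0.79²·1.81² + 0.21²·3² + 2·-0.1·0.79·0.21·1.81·3 = 2.2613 (%²).
σ_p = √2.2613 = 1.504%.
VaR = 2.576 × 1.504% = 3.874%; on $500,000,000 that is $19,370,000.

$19,370,000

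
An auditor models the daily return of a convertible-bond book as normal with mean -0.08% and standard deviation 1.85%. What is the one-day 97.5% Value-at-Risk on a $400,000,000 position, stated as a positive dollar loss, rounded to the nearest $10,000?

At 97.5% one-sided, z = 1.960.
VaR = −μ + z·σ = −(-0.08%) + 1.960 × 1.85% = 3.706%.
On $400,000,000: 0.03706 × $400,000,000 = $14,824,000.

$14,820,000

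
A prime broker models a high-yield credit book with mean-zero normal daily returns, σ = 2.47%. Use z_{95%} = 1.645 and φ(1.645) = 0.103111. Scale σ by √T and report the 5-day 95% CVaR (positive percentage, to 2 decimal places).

σ_{5d} = 2.47% × √5 = 5.523%.
ES multiplier = φ(z)/(1−α) = 0.103111/0.05 = 2.062.
ES = 5.523% × 2.062 = 11.388%.

11.39%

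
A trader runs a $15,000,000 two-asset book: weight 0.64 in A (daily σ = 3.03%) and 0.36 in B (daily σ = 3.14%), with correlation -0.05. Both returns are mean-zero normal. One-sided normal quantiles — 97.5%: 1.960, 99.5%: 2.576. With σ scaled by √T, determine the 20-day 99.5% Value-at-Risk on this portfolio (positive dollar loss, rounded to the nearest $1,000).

σ_p = √(0.64²·3.03² + 0.36²·3.14² + 2·-0.05·0.64·0.36·3.03·3.14) = 2.195%.
σ_{20d} = 2.195% × √20 = 9.816%.
VaR = 2.576 × 9.816% = 25.286%; on $15,000,000 that is $3,792,900.

$3,793,000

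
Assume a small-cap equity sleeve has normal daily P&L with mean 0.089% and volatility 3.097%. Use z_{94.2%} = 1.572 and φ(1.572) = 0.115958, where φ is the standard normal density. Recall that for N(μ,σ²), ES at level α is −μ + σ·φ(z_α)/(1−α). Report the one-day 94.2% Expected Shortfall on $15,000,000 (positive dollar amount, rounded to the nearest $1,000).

$915,000

Tail multiplier: φ(z)/(1−α) = 0.115958 / 0.058 = 1.999.
ES = −(0.089%) + 3.097% × 1.999 = 6.102%.
On $15,000,000: 0.06102 × $15,000,000 = $915,300.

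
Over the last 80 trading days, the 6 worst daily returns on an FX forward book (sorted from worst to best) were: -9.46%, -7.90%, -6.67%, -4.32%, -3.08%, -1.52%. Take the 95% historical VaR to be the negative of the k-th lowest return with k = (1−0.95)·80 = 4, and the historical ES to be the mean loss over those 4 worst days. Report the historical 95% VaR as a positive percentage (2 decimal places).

4.32%

k = 4; the 4th lowest return is -4.32%, so VaR = 4.32%.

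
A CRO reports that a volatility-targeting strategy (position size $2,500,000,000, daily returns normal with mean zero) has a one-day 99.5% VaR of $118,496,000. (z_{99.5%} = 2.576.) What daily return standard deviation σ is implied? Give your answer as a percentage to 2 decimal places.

1.84%

VaR as a fraction: $118,496,000 / $2,500,000,000 = 4.740%.
σ = VaR / z = 4.740% / 2.576 = 1.840%.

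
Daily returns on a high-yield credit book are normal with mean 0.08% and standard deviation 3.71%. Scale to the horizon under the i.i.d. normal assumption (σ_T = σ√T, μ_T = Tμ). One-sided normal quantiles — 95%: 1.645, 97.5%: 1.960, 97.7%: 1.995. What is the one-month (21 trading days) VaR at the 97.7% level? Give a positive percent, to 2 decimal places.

σ_{21d} = 3.71% × √21 = 17.001%; μ_{21d} = 21 × 0.08% = 1.680%.
VaR = −(1.680%) + 1.995 × 17.001% = 32.237%.

32.24%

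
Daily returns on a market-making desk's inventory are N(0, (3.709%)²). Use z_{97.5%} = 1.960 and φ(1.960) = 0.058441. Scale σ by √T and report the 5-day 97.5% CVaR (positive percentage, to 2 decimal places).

19.39%

σ_{5d} = 3.709% × √5 = 8.294%.
ES multiplier = φ(z)/(1−α) = 0.058441/0.025 = 2.338.
ES = 8.294% × 2.338 = 19.391%.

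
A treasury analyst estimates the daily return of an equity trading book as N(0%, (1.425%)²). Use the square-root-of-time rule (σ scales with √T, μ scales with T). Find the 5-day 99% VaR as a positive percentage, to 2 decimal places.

7.41%

At 99%, z = 2.326.
σ_{5d} = 1.425% × √5 = 3.186%.
VaR = 2.326 × 3.186% = 7.411%.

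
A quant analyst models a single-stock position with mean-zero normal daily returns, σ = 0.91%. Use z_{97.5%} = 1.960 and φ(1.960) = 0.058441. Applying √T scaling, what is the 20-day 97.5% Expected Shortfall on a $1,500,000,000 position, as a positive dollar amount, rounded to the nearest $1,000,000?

$143,000,000

σ_{20d} = 0.91% × √20 = 4.070%.
ES multiplier = φ(z)/(1−α) = 0.058441/0.025 = 2.338.
ES = 4.070% × 2.338 = 9.516%; on $1,500,000,000: $142,740,000.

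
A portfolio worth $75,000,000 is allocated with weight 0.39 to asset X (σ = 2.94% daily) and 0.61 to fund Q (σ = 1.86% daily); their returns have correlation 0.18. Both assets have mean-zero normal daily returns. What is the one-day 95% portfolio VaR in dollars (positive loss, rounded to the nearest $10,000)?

$2,160,000

σ_p² = 0.39²·2.94² + 0.61²·1.86² + 2·0.18·0.39·0.61·2.94·1.86 = 3.0703 (%²).
σ_p = √3.0703 = 1.752%.
At 95%, z = 1.645.
VaR = 1.645 × 1.752% = 2.882%; on $75,000,000 that is $2,161,500.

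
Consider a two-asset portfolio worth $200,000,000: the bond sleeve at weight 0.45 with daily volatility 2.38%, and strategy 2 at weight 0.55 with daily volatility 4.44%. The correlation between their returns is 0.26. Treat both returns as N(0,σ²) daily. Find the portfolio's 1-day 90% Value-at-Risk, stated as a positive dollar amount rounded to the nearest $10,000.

σ_p² = 0.45²·2.38² + 0.55²·4.44² + 2·0.26·0.45·0.55·2.38·4.44 = 8.4704 (%²).
σ_p = √8.4704 = 2.910%.
At 90%, z = 1.282.
VaR = 1.282 × 2.910% = 3.731%; on $200,000,000 that is $7,462,000.

$7,460,000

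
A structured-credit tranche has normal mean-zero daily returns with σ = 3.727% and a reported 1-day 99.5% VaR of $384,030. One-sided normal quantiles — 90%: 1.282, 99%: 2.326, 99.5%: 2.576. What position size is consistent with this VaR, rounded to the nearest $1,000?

$4,000,000

VaR as a fraction of value: z·σ = 2.576 × 3.727% = 9.60075%.
Position = $384,030 / 0.0960075 = $3,999,999.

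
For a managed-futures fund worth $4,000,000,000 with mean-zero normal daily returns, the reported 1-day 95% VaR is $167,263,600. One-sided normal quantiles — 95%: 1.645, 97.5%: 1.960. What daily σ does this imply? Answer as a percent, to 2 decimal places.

2.54%

VaR as a fraction: $167,263,600 / $4,000,000,000 = 4.182%.
σ = VaR / z = 4.182% / 1.645 = 2.542%.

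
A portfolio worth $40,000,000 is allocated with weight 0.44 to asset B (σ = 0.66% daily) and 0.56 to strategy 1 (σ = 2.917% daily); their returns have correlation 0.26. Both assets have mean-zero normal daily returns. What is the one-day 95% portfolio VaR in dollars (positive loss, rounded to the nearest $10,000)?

σ_p² = 0.44²·0.66² + 0.56²·2.917² + 2·0.26·0.44·0.56·0.66·2.917 = 2.9994 (%²).
σ_p = √2.9994 = 1.732%.
At 95%, z = 1.645.
VaR = 1.645 × 1.732% = 2.849%; on $40,000,000 that is $1,139,600.

$1,140,000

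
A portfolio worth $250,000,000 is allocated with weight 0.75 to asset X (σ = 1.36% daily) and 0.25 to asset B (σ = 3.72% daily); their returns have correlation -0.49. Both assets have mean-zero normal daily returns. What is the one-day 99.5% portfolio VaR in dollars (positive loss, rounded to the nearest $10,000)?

σ_p² = 0.75²·1.36² + 0.25²·3.72² + 2·-0.49·0.75·0.25·1.36·3.72 = 0.9757 (%²).
σ_p = √0.9757 = 0.988%.
At 99.5%, z = 2.576.
VaR = 2.576 × 0.988% = 2.545%; on $250,000,000 that is $6,362,500.

$6,360,000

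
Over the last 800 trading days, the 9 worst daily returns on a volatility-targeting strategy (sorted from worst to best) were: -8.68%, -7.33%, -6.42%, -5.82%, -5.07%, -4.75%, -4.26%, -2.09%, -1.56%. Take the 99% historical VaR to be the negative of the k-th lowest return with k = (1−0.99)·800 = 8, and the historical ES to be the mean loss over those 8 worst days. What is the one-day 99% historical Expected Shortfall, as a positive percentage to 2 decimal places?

The 8 worst returns sum to -44.42%.
ES = −(-44.42%) / 8 = 5.5525% ≈ 5.55%.

5.55%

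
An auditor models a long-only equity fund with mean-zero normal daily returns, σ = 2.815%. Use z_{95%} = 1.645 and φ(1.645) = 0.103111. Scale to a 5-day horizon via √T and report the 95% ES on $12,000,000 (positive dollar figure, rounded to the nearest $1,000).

$1,558,000

σ_{5d} = 2.815% × √5 = 6.295%.
ES multiplier = φ(z)/(1−α) = 0.103111/0.05 = 2.062.
ES = 6.295% × 2.062 = 12.980%; on $12,000,000: $1,557,600.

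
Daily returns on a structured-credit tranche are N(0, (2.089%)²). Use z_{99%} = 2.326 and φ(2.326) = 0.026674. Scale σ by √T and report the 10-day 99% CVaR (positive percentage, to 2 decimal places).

17.62%

σ_{10d} = 2.089% × √10 = 6.606%.
ES multiplier = φ(z)/(1−α) = 0.026674/0.01 = 2.667.
ES = 6.606% × 2.667 = 17.618%.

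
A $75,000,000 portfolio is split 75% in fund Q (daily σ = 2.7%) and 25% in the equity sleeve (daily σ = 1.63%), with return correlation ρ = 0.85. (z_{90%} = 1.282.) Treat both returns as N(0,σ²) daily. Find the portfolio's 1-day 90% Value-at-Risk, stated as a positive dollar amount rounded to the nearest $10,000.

$2,290,000

σ_p² = 0.75²·2.7² + 0.25²·1.63² + 2·0.85·0.75·0.25·2.7·1.63 = 5.6695 (%²).
σ_p = √5.6695 = 2.381%.
VaR = 1.282 × 2.381% = 3.052%; on $75,000,000 that is $2,289,000.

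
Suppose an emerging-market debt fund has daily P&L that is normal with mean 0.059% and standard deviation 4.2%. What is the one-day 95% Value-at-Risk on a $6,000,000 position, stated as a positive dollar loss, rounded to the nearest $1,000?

At 95% one-sided, z = 1.645.
VaR = −μ + z·σ = −(0.059%) + 1.645 × 4.2% = 6.850%.
On $6,000,000: 0.06850 × $6,000,000 = $411,000.

$411,000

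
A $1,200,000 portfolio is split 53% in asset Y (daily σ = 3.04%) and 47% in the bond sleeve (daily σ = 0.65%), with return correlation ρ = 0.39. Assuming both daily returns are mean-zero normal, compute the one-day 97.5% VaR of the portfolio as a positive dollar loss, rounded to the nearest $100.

$41,200

σ_p² = 0.53²·3.04² + 0.47²·0.65² + 2·0.39·0.53·0.47·3.04·0.65 = 3.0732 (%²).
σ_p = √3.0732 = 1.753%.
At 97.5%, z = 1.960.
VaR = 1.960 × 1.753% = 3.436%; on $1,200,000 that is $41,232.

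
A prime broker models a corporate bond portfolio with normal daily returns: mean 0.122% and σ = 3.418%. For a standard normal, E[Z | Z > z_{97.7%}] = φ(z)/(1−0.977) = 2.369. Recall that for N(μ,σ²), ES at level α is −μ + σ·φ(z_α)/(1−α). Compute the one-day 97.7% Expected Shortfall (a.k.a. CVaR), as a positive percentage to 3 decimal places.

7.975%

ES = −(0.122%) + 3.418% × 2.369 = 7.975%.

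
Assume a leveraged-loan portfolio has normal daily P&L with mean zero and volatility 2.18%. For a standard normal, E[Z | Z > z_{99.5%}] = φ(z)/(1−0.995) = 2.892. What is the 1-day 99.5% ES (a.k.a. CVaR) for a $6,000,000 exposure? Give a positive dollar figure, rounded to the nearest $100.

$378,300

ES = 2.18% × 2.892 = 6.305%.
On $6,000,000: 0.06305 × $6,000,000 = $378,300.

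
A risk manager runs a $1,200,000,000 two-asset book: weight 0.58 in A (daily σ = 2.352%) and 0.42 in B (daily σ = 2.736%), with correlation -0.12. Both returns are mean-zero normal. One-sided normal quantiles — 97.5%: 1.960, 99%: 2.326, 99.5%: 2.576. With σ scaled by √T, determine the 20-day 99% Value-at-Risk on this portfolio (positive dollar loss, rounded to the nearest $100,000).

$209,100,000

σ_p = √(0.58²·2.352² + 0.42²·2.736² + 2·-0.12·0.58·0.42·2.352·2.736) = 1.675%.
σ_{20d} = 1.675% × √20 = 7.491%.
VaR = 2.326 × 7.491% = 17.424%; on $1,200,000,000 that is $209,088,000.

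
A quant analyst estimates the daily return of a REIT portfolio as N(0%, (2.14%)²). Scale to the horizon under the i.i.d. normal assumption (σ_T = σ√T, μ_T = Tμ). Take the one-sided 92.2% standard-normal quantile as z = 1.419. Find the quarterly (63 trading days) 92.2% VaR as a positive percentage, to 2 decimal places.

σ_{63d} = 2.14% × √63 = 16.986%.
VaR = 1.419 × 16.986% = 24.103%.

24.10%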